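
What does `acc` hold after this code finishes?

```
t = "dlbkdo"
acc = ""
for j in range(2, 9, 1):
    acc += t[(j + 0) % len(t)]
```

'bkdodlb'

j=2: add t[2]='b' → 'b'
j=3: add t[3]='k' → 'bk'
j=4: add t[4]='d' → 'bkd'
j=5: add t[5]='o' → 'bkdo'
j=6: add t[0]='d' → 'bkdod'
j=7: add t[1]='l' → 'bkdodl'
j=8: add t[2]='b' → 'bkdodlb'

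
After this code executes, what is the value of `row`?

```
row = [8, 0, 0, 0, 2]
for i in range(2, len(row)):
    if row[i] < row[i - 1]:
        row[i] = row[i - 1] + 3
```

[8, 0, 0, 0, 2]

i=2: 0>=0, unchanged → [8, 0, 0, 0, 2]
i=3: 0>=0, unchanged → [8, 0, 0, 0, 2]
i=4: 2>=0, unchanged → [8, 0, 0, 0, 2]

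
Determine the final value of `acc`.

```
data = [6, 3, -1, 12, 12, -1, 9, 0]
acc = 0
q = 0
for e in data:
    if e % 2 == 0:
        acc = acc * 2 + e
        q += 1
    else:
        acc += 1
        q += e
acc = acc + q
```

e=6: even, acc = 0*2+6 = 6; q=1
e=3: not even, acc = 6+1 = 7; q=4
e=-1: not even, acc = 7+1 = 8; q=3
e=12: even, acc = 8*2+12 = 28; q=4
e=12: even, acc = 28*2+12 = 68; q=5
e=-1: not even, acc = 68+1 = 69; q=4
e=9: not even, acc = 69+1 = 70; q=13
e=0: even, acc = 70*2+0 = 140; q=14
acc+q = 140+14 = 154

154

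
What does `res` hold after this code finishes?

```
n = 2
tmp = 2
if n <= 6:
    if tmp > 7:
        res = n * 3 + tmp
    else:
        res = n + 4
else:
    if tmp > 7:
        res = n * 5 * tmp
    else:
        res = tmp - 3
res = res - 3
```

3

n=2, tmp=2
n <= 6 is True; tmp > 7 is False
→ res = n + 4 = 6
res = 6-3 = 3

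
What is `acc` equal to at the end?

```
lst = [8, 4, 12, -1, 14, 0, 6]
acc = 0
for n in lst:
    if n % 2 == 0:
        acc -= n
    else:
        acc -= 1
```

n=8: even, acc = 0-8 = -8
n=4: even, acc = (-8)-4 = -12
n=12: even, acc = (-12)-12 = -24
n=-1: not even, acc = (-24)-1 = -25
n=14: even, acc = (-25)-14 = -39
n=0: even, acc = (-39)-0 = -39
n=6: even, acc = (-39)-6 = -45

-45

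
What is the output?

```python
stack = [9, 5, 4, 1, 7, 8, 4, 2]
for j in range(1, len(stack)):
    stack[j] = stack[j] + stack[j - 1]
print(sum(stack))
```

198

j=1: stack[1] = 5+9 = 14 → [9, 14, 4, 1, 7, 8, 4, 2]
j=2: stack[2] = 4+14 = 18 → [9, 14, 18, 1, 7, 8, 4, 2]
j=3: stack[3] = 1+18 = 19 → [9, 14, 18, 19, 7, 8, 4, 2]
j=4: stack[4] = 7+19 = 26 → [9, 14, 18, 19, 26, 8, 4, 2]
j=5: stack[5] = 8+26 = 34 → [9, 14, 18, 19, 26, 34, 4, 2]
j=6: stack[6] = 4+34 = 38 → [9, 14, 18, 19, 26, 34, 38, 2]
j=7: stack[7] = 2+38 = 40 → [9, 14, 18, 19, 26, 34, 38, 40]
sum = 198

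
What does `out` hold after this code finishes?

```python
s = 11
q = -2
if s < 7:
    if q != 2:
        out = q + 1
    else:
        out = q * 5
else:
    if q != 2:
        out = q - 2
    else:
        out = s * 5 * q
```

s=11, q=-2
s < 7 is False; q != 2 is True
→ out = q - 2 = -4

-4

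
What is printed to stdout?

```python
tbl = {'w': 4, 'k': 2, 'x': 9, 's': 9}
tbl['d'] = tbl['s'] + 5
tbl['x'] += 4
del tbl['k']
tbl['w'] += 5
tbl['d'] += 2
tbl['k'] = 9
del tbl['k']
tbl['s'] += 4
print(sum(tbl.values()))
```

51

tbl['d'] = tbl['s']+5 = 14 → {'w': 4, 'k': 2, 'x': 9, 's': 9, 'd': 14}
tbl['x'] = 9+4 = 13 → {'w': 4, 'k': 2, 'x': 13, 's': 9, 'd': 14}
del 'k' → {'w': 4, 'x': 13, 's': 9, 'd': 14}
tbl['w'] = 4+5 = 9 → {'w': 9, 'x': 13, 's': 9, 'd': 14}
tbl['d'] = 14+2 = 16 → {'w': 9, 'x': 13, 's': 9, 'd': 16}
tbl['k'] = 9 → {'w': 9, 'x': 13, 's': 9, 'd': 16, 'k': 9}
del 'k' → {'w': 9, 'x': 13, 's': 9, 'd': 16}
tbl['s'] = 9+4 = 13 → {'w': 9, 'x': 13, 's': 13, 'd': 16}
sum of values = 51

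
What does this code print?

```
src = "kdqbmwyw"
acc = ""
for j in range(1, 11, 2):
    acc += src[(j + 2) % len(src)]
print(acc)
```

bwwdb

j=1: add src[3]='b' → 'b'
j=3: add src[5]='w' → 'bw'
j=5: add src[7]='w' → 'bww'
j=7: add src[1]='d' → 'bwwd'
j=9: add src[3]='b' → 'bwwdb'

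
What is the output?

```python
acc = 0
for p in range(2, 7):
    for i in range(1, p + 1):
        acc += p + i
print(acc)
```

p=2,i=1: acc = 0+3 = 3
p=2,i=2: acc = 3+4 = 7
p=3,i=1: acc = 7+4 = 11
p=3,i=2: acc = 11+5 = 16
p=3,i=3: acc = 16+6 = 22
p=4,i=1: acc = 22+5 = 27
p=4,i=2: acc = 27+6 = 33
p=4,i=3: acc = 33+7 = 40
p=4,i=4: acc = 40+8 = 48
p=5,i=1: acc = 48+6 = 54
p=5,i=2: acc = 54+7 = 61
p=5,i=3: acc = 61+8 = 69
p=5,i=4: acc = 69+9 = 78
p=5,i=5: acc = 78+10 = 88
p=6,i=1: acc = 88+7 = 95
p=6,i=2: acc = 95+8 = 103
p=6,i=3: acc = 103+9 = 112
p=6,i=4: acc = 112+10 = 122
p=6,i=5: acc = 122+11 = 133
p=6,i=6: acc = 133+12 = 145

145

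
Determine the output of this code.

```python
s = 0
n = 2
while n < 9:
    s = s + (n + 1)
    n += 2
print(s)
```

n=2: s = 0+3 = 3
n=4: s = 3+5 = 8
n=6: s = 8+7 = 15
n=8: s = 15+9 = 24

24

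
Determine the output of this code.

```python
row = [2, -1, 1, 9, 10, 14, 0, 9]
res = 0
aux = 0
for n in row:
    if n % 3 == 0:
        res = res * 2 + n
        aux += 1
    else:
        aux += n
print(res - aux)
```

16

n=2: not %3==0; aux=2
n=-1: not %3==0; aux=1
n=1: not %3==0; aux=2
n=9: %3==0, res = 0*2+9 = 9; aux=3
n=10: not %3==0; aux=13
n=14: not %3==0; aux=27
n=0: %3==0, res = 9*2+0 = 18; aux=28
n=9: %3==0, res = 18*2+9 = 45; aux=29
res-aux = 45-29 = 16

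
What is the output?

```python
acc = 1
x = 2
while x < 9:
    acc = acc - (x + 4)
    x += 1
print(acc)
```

x=2: acc = 1-6 = -5
x=3: acc = (-5)-7 = -12
x=4: acc = (-12)-8 = -20
x=5: acc = (-20)-9 = -29
x=6: acc = (-29)-10 = -39
x=7: acc = (-39)-11 = -50
x=8: acc = (-50)-12 = -62

-62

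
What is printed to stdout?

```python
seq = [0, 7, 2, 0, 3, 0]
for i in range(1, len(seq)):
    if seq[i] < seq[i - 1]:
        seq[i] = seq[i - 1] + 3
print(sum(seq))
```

i=1: 7>=0, unchanged → [0, 7, 2, 0, 3, 0]
i=2: 2<7, seq[2] = 7+3 = 10 → [0, 7, 10, 0, 3, 0]
i=3: 0<10, seq[3] = 10+3 = 13 → [0, 7, 10, 13, 3, 0]
i=4: 3<13, seq[4] = 13+3 = 16 → [0, 7, 10, 13, 16, 0]
i=5: 0<16, seq[5] = 16+3 = 19 → [0, 7, 10, 13, 16, 19]
sum = 65

65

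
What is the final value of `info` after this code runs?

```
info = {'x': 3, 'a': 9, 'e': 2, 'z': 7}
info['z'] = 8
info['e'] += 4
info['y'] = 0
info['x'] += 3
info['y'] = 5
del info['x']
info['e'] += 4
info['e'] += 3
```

info['z'] = 8 → {'x': 3, 'a': 9, 'e': 2, 'z': 8}
info['e'] = 2+4 = 6 → {'x': 3, 'a': 9, 'e': 6, 'z': 8}
info['y'] = 0 → {'x': 3, 'a': 9, 'e': 6, 'z': 8, 'y': 0}
info['x'] = 3+3 = 6 → {'x': 6, 'a': 9, 'e': 6, 'z': 8, 'y': 0}
info['y'] = 5 → {'x': 6, 'a': 9, 'e': 6, 'z': 8, 'y': 5}
del 'x' → {'a': 9, 'e': 6, 'z': 8, 'y': 5}
info['e'] = 6+4 = 10 → {'a': 9, 'e': 10, 'z': 8, 'y': 5}
info['e'] = 10+3 = 13 → {'a': 9, 'e': 13, 'z': 8, 'y': 5}

{'a': 9, 'e': 13, 'z': 8, 'y': 5}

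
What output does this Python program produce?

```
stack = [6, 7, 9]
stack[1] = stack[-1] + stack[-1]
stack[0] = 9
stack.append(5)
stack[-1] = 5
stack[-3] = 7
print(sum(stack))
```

stack[1] = stack[-1]+stack[-1] = 9+9 = 18 → [6, 18, 9]
stack[0] = 9 → [9, 18, 9]
append 5 → [9, 18, 9, 5]
stack[-1] = 5 → [9, 18, 9, 5]
stack[-3] = 7 → [9, 7, 9, 5]
sum = 30

30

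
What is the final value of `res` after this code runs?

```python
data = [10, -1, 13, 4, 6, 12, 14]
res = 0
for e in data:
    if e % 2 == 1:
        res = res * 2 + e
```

e=10: not odd
e=-1: odd, res = 0*2+(-1) = -1
e=13: odd, res = (-1)*2+13 = 11
e=4: not odd
e=6: not odd
e=12: not odd
e=14: not odd

11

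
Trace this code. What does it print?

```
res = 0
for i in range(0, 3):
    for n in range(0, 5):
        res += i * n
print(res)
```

30

i=0,n=0: res = 0+0 = 0
i=0,n=1: res = 0+0 = 0
i=0,n=2: res = 0+0 = 0
i=0,n=3: res = 0+0 = 0
i=0,n=4: res = 0+0 = 0
i=1,n=0: res = 0+0 = 0
i=1,n=1: res = 0+1 = 1
i=1,n=2: res = 1+2 = 3
i=1,n=3: res = 3+3 = 6
i=1,n=4: res = 6+4 = 10
i=2,n=0: res = 10+0 = 10
i=2,n=1: res = 10+2 = 12
i=2,n=2: res = 12+4 = 16
i=2,n=3: res = 16+6 = 22
i=2,n=4: res = 22+8 = 30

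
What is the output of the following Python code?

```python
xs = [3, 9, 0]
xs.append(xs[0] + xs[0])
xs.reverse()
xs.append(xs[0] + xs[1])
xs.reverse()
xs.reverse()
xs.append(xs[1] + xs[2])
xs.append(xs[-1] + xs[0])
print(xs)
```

append xs[0]+xs[0] = 3+3 = 6 → [3, 9, 0, 6]
reverse → [6, 0, 9, 3]
append xs[0]+xs[1] = 6+0 = 6 → [6, 0, 9, 3, 6]
reverse → [6, 3, 9, 0, 6]
reverse → [6, 0, 9, 3, 6]
append xs[1]+xs[2] = 0+9 = 9 → [6, 0, 9, 3, 6, 9]
append xs[-1]+xs[0] = 9+6 = 15 → [6, 0, 9, 3, 6, 9, 15]

[6, 0, 9, 3, 6, 9, 15]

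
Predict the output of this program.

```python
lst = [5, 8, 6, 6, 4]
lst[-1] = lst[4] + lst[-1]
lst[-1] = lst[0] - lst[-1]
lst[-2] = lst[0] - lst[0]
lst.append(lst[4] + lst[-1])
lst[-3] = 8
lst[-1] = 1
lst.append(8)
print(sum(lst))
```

lst[-1] = lst[4]+lst[-1] = 4+4 = 8 → [5, 8, 6, 6, 8]
lst[-1] = lst[0]-lst[-1] = 5-8 = -3 → [5, 8, 6, 6, -3]
lst[-2] = lst[0]-lst[0] = 5-5 = 0 → [5, 8, 6, 0, -3]
append lst[4]+lst[-1] = (-3)+(-3) = -6 → [5, 8, 6, 0, -3, -6]
lst[-3] = 8 → [5, 8, 6, 8, -3, -6]
lst[-1] = 1 → [5, 8, 6, 8, -3, 1]
append 8 → [5, 8, 6, 8, -3, 1, 8]
sum = 33

33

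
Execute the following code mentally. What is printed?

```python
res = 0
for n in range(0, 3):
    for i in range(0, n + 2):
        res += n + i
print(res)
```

21

n=0,i=0: res = 0+0 = 0
n=0,i=1: res = 0+1 = 1
n=1,i=0: res = 1+1 = 2
n=1,i=1: res = 2+2 = 4
n=1,i=2: res = 4+3 = 7
n=2,i=0: res = 7+2 = 9
n=2,i=1: res = 9+3 = 12
n=2,i=2: res = 12+4 = 16
n=2,i=3: res = 16+5 = 21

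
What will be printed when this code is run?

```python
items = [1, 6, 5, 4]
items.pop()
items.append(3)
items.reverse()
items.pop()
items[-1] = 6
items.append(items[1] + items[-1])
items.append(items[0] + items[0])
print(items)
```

pop() removes 4 → [1, 6, 5]
append 3 → [1, 6, 5, 3]
reverse → [3, 5, 6, 1]
pop() removes 1 → [3, 5, 6]
items[-1] = 6 → [3, 5, 6]
append items[1]+items[-1] = 5+6 = 11 → [3, 5, 6, 11]
append items[0]+items[0] = 3+3 = 6 → [3, 5, 6, 11, 6]

[3, 5, 6, 11, 6]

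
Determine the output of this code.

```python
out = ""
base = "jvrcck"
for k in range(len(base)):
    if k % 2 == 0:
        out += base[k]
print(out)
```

k=0: add 'j' → 'j'
k=1: skip
k=2: add 'r' → 'jr'
k=3: skip
k=4: add 'c' → 'jrc'
k=5: skip

jrc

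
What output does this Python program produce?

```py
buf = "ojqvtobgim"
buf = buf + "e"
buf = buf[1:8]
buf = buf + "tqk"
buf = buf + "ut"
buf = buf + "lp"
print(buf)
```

+ 'e' → 'ojqvtobgime'
slice [1:8] → 'jqvtobg'
+ 'tqk' → 'jqvtobgtqk'
+ 'ut' → 'jqvtobgtqkut'
+ 'lp' → 'jqvtobgtqkutlp'

jqvtobgtqkutlp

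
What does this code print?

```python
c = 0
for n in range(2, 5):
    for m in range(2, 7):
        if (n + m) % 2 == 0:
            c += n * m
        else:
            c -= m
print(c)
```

68

n=2,m=2: even sum, c = 0+4 = 4
n=2,m=3: odd sum, c = 4-3 = 1
n=2,m=4: even sum, c = 1+8 = 9
n=2,m=5: odd sum, c = 9-5 = 4
n=2,m=6: even sum, c = 4+12 = 16
n=3,m=2: odd sum, c = 16-2 = 14
n=3,m=3: even sum, c = 14+9 = 23
n=3,m=4: odd sum, c = 23-4 = 19
n=3,m=5: even sum, c = 19+15 = 34
n=3,m=6: odd sum, c = 34-6 = 28
n=4,m=2: even sum, c = 28+8 = 36
n=4,m=3: odd sum, c = 36-3 = 33
n=4,m=4: even sum, c = 33+16 = 49
n=4,m=5: odd sum, c = 49-5 = 44
n=4,m=6: even sum, c = 44+24 = 68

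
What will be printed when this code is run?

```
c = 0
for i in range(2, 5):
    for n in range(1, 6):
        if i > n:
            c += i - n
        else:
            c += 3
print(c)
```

37

i=2,n=1: 2>1, c = 0+1 = 1
i=2,n=2: not 2>2, c = 1+3 = 4
i=2,n=3: not 2>3, c = 4+3 = 7
i=2,n=4: not 2>4, c = 7+3 = 10
i=2,n=5: not 2>5, c = 10+3 = 13
i=3,n=1: 3>1, c = 13+2 = 15
i=3,n=2: 3>2, c = 15+1 = 16
i=3,n=3: not 3>3, c = 16+3 = 19
i=3,n=4: not 3>4, c = 19+3 = 22
i=3,n=5: not 3>5, c = 22+3 = 25
i=4,n=1: 4>1, c = 25+3 = 28
i=4,n=2: 4>2, c = 28+2 = 30
i=4,n=3: 4>3, c = 30+1 = 31
i=4,n=4: not 4>4, c = 31+3 = 34
i=4,n=5: not 4>5, c = 34+3 = 37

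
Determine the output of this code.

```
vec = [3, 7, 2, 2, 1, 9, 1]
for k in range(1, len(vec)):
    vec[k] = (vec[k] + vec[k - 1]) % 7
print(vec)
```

k=1: vec[1] = (7+3)%7 = 3 → [3, 3, 2, 2, 1, 9, 1]
k=2: vec[2] = (2+3)%7 = 5 → [3, 3, 5, 2, 1, 9, 1]
k=3: vec[3] = (2+5)%7 = 0 → [3, 3, 5, 0, 1, 9, 1]
k=4: vec[4] = (1+0)%7 = 1 → [3, 3, 5, 0, 1, 9, 1]
k=5: vec[5] = (9+1)%7 = 3 → [3, 3, 5, 0, 1, 3, 1]
k=6: vec[6] = (1+3)%7 = 4 → [3, 3, 5, 0, 1, 3, 4]

[3, 3, 5, 0, 1, 3, 4]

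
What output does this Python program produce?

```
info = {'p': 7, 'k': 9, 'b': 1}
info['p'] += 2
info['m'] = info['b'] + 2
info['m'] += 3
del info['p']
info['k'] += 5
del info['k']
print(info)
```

{'b': 1, 'm': 6}

info['p'] = 7+2 = 9 → {'p': 9, 'k': 9, 'b': 1}
info['m'] = info['b']+2 = 3 → {'p': 9, 'k': 9, 'b': 1, 'm': 3}
info['m'] = 3+3 = 6 → {'p': 9, 'k': 9, 'b': 1, 'm': 6}
del 'p' → {'k': 9, 'b': 1, 'm': 6}
info['k'] = 9+5 = 14 → {'k': 14, 'b': 1, 'm': 6}
del 'k' → {'b': 1, 'm': 6}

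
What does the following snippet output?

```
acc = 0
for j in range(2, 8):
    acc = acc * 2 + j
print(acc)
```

j=2: acc = 0*2+2 = 2
j=3: acc = 2*2+3 = 7
j=4: acc = 7*2+4 = 18
j=5: acc = 18*2+5 = 41
j=6: acc = 41*2+6 = 88
j=7: acc = 88*2+7 = 183

183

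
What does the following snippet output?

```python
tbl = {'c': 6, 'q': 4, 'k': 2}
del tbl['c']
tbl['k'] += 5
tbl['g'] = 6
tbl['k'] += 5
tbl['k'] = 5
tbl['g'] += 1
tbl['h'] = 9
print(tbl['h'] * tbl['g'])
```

63

del 'c' → {'q': 4, 'k': 2}
tbl['k'] = 2+5 = 7 → {'q': 4, 'k': 7}
tbl['g'] = 6 → {'q': 4, 'k': 7, 'g': 6}
tbl['k'] = 7+5 = 12 → {'q': 4, 'k': 12, 'g': 6}
tbl['k'] = 5 → {'q': 4, 'k': 5, 'g': 6}
tbl['g'] = 6+1 = 7 → {'q': 4, 'k': 5, 'g': 7}
tbl['h'] = 9 → {'q': 4, 'k': 5, 'g': 7, 'h': 9}
tbl['h']*tbl['g'] = 9*7 = 63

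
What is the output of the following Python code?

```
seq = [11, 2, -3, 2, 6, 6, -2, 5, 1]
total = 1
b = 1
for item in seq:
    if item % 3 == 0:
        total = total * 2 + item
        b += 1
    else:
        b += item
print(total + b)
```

37

item=11: not %3==0; b=12
item=2: not %3==0; b=14
item=-3: %3==0, total = 1*2+(-3) = -1; b=15
item=2: not %3==0; b=17
item=6: %3==0, total = (-1)*2+6 = 4; b=18
item=6: %3==0, total = 4*2+6 = 14; b=19
item=-2: not %3==0; b=17
item=5: not %3==0; b=22
item=1: not %3==0; b=23
total+b = 14+23 = 37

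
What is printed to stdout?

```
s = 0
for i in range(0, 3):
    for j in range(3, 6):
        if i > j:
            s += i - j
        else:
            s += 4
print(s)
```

36

i=0,j=3: not 0>3, s = 0+4 = 4
i=0,j=4: not 0>4, s = 4+4 = 8
i=0,j=5: not 0>5, s = 8+4 = 12
i=1,j=3: not 1>3, s = 12+4 = 16
i=1,j=4: not 1>4, s = 16+4 = 20
i=1,j=5: not 1>5, s = 20+4 = 24
i=2,j=3: not 2>3, s = 24+4 = 28
i=2,j=4: not 2>4, s = 28+4 = 32
i=2,j=5: not 2>5, s = 32+4 = 36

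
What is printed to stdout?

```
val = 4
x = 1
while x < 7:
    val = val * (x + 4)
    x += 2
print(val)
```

x=1: val = 4*5 = 20
x=3: val = 20*7 = 140
x=5: val = 140*9 = 1260

1260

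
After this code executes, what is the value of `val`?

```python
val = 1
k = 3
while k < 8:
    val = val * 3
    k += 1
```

k=3: val = 1*3 = 3
k=4: val = 3*3 = 9
k=5: val = 9*3 = 27
k=6: val = 27*3 = 81
k=7: val = 81*3 = 243

243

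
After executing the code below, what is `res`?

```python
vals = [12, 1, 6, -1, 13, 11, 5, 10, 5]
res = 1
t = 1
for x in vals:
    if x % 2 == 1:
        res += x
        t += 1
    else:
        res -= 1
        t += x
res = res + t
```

67

x=12: not odd, res = 1-1 = 0; t=13
x=1: odd, res = 0+1 = 1; t=14
x=6: not odd, res = 1-1 = 0; t=20
x=-1: odd, res = 0+(-1) = -1; t=21
x=13: odd, res = (-1)+13 = 12; t=22
x=11: odd, res = 12+11 = 23; t=23
x=5: odd, res = 23+5 = 28; t=24
x=10: not odd, res = 28-1 = 27; t=34
x=5: odd, res = 27+5 = 32; t=35
res+t = 32+35 = 67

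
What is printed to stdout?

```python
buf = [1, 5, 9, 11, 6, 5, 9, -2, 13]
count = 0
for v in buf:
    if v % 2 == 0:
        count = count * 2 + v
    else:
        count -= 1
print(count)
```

v=1: not even, count = 0-1 = -1
v=5: not even, count = (-1)-1 = -2
v=9: not even, count = (-2)-1 = -3
v=11: not even, count = (-3)-1 = -4
v=6: even, count = (-4)*2+6 = -2
v=5: not even, count = (-2)-1 = -3
v=9: not even, count = (-3)-1 = -4
v=-2: even, count = (-4)*2+(-2) = -10
v=13: not even, count = (-10)-1 = -11

-11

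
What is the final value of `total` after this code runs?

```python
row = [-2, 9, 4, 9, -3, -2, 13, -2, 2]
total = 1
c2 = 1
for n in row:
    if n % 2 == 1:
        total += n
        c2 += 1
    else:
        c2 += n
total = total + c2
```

34

n=-2: not odd; c2=-1
n=9: odd, total = 1+9 = 10; c2=0
n=4: not odd; c2=4
n=9: odd, total = 10+9 = 19; c2=5
n=-3: odd, total = 19+(-3) = 16; c2=6
n=-2: not odd; c2=4
n=13: odd, total = 16+13 = 29; c2=5
n=-2: not odd; c2=3
n=2: not odd; c2=5
total+c2 = 29+5 = 34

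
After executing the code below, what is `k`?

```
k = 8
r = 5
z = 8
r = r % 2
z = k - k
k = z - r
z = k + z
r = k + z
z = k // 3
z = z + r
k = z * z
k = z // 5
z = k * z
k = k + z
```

r = 5%2 = 1
z = 8-8 = 0
k = 0-1 = -1
z = (-1)+0 = -1
r = (-1)+(-1) = -2
z = (-1)//3 = -1
z = (-1)+(-2) = -3
k = (-3)*(-3) = 9
k = (-3)//5 = -1
z = (-1)*(-3) = 3
k = (-1)+3 = 2

2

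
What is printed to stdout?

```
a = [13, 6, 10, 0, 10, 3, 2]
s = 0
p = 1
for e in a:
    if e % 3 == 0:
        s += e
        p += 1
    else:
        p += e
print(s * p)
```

351

e=13: not %3==0; p=14
e=6: %3==0, s = 0+6 = 6; p=15
e=10: not %3==0; p=25
e=0: %3==0, s = 6+0 = 6; p=26
e=10: not %3==0; p=36
e=3: %3==0, s = 6+3 = 9; p=37
e=2: not %3==0; p=39
s*p = 9*39 = 351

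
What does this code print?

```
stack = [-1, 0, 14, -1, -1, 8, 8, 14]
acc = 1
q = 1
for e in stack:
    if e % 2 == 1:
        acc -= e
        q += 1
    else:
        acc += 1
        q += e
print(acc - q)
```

e=-1: odd, acc = 1-(-1) = 2; q=2
e=0: not odd, acc = 2+1 = 3; q=2
e=14: not odd, acc = 3+1 = 4; q=16
e=-1: odd, acc = 4-(-1) = 5; q=17
e=-1: odd, acc = 5-(-1) = 6; q=18
e=8: not odd, acc = 6+1 = 7; q=26
e=8: not odd, acc = 7+1 = 8; q=34
e=14: not odd, acc = 8+1 = 9; q=48
acc-q = 9-48 = -39

-39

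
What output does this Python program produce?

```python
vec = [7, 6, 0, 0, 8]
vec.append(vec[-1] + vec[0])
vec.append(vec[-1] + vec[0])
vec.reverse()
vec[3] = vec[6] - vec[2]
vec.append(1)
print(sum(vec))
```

58

append vec[-1]+vec[0] = 8+7 = 15 → [7, 6, 0, 0, 8, 15]
append vec[-1]+vec[0] = 15+7 = 22 → [7, 6, 0, 0, 8, 15, 22]
reverse → [22, 15, 8, 0, 0, 6, 7]
vec[3] = vec[6]-vec[2] = 7-8 = -1 → [22, 15, 8, -1, 0, 6, 7]
append 1 → [22, 15, 8, -1, 0, 6, 7, 1]
sum = 58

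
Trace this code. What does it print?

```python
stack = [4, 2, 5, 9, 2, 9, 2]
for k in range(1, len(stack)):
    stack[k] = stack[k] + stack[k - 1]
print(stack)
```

k=1: stack[1] = 2+4 = 6 → [4, 6, 5, 9, 2, 9, 2]
k=2: stack[2] = 5+6 = 11 → [4, 6, 11, 9, 2, 9, 2]
k=3: stack[3] = 9+11 = 20 → [4, 6, 11, 20, 2, 9, 2]
k=4: stack[4] = 2+20 = 22 → [4, 6, 11, 20, 22, 9, 2]
k=5: stack[5] = 9+22 = 31 → [4, 6, 11, 20, 22, 31, 2]
k=6: stack[6] = 2+31 = 33 → [4, 6, 11, 20, 22, 31, 33]

[4, 6, 11, 20, 22, 31, 33]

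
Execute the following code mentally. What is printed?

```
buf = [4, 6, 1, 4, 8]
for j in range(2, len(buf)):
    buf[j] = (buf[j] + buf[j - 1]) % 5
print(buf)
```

[4, 6, 2, 1, 4]

j=2: buf[2] = (1+6)%5 = 2 → [4, 6, 2, 4, 8]
j=3: buf[3] = (4+2)%5 = 1 → [4, 6, 2, 1, 8]
j=4: buf[4] = (8+1)%5 = 4 → [4, 6, 2, 1, 4]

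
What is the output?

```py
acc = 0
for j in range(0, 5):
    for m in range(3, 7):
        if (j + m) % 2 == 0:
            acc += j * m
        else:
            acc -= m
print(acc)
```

48

j=0,m=3: odd sum, acc = 0-3 = -3
j=0,m=4: even sum, acc = (-3)+0 = -3
j=0,m=5: odd sum, acc = (-3)-5 = -8
j=0,m=6: even sum, acc = (-8)+0 = -8
j=1,m=3: even sum, acc = (-8)+3 = -5
j=1,m=4: odd sum, acc = (-5)-4 = -9
j=1,m=5: even sum, acc = (-9)+5 = -4
j=1,m=6: odd sum, acc = (-4)-6 = -10
j=2,m=3: odd sum, acc = (-10)-3 = -13
j=2,m=4: even sum, acc = (-13)+8 = -5
j=2,m=5: odd sum, acc = (-5)-5 = -10
j=2,m=6: even sum, acc = (-10)+12 = 2
j=3,m=3: even sum, acc = 2+9 = 11
j=3,m=4: odd sum, acc = 11-4 = 7
j=3,m=5: even sum, acc = 7+15 = 22
j=3,m=6: odd sum, acc = 22-6 = 16
j=4,m=3: odd sum, acc = 16-3 = 13
j=4,m=4: even sum, acc = 13+16 = 29
j=4,m=5: odd sum, acc = 29-5 = 24
j=4,m=6: even sum, acc = 24+24 = 48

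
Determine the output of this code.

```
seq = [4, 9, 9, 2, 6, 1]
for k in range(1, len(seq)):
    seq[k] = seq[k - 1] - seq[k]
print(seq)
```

k=1: seq[1] = 4-9 = -5 → [4, -5, 9, 2, 6, 1]
k=2: seq[2] = (-5)-9 = -14 → [4, -5, -14, 2, 6, 1]
k=3: seq[3] = (-14)-2 = -16 → [4, -5, -14, -16, 6, 1]
k=4: seq[4] = (-16)-6 = -22 → [4, -5, -14, -16, -22, 1]
k=5: seq[5] = (-22)-1 = -23 → [4, -5, -14, -16, -22, -23]

[4, -5, -14, -16, -22, -23]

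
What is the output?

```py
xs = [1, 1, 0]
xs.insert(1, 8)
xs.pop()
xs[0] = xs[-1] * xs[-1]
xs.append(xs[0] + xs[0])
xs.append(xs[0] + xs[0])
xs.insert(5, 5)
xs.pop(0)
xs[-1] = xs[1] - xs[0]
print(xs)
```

insert 8 at 1 → [1, 8, 1, 0]
pop() removes 0 → [1, 8, 1]
xs[0] = xs[-1]*xs[-1] = 1*1 = 1 → [1, 8, 1]
append xs[0]+xs[0] = 1+1 = 2 → [1, 8, 1, 2]
append xs[0]+xs[0] = 1+1 = 2 → [1, 8, 1, 2, 2]
insert 5 at 5 → [1, 8, 1, 2, 2, 5]
pop(0) removes 1 → [8, 1, 2, 2, 5]
xs[-1] = xs[1]-xs[0] = 1-8 = -7 → [8, 1, 2, 2, -7]

[8, 1, 2, 2, -7]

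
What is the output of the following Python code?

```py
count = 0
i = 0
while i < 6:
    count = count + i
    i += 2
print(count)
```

i=0: count = 0+0 = 0
i=2: count = 0+2 = 2
i=4: count = 2+4 = 6

6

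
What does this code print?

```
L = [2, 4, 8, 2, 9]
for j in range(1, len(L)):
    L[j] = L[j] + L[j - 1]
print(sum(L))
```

63

j=1: L[1] = 4+2 = 6 → [2, 6, 8, 2, 9]
j=2: L[2] = 8+6 = 14 → [2, 6, 14, 2, 9]
j=3: L[3] = 2+14 = 16 → [2, 6, 14, 16, 9]
j=4: L[4] = 9+16 = 25 → [2, 6, 14, 16, 25]
sum = 63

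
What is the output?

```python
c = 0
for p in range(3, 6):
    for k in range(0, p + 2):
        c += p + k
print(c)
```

p=3,k=0: c = 0+3 = 3
p=3,k=1: c = 3+4 = 7
p=3,k=2: c = 7+5 = 12
p=3,k=3: c = 12+6 = 18
p=3,k=4: c = 18+7 = 25
p=4,k=0: c = 25+4 = 29
p=4,k=1: c = 29+5 = 34
p=4,k=2: c = 34+6 = 40
p=4,k=3: c = 40+7 = 47
p=4,k=4: c = 47+8 = 55
p=4,k=5: c = 55+9 = 64
p=5,k=0: c = 64+5 = 69
p=5,k=1: c = 69+6 = 75
p=5,k=2: c = 75+7 = 82
p=5,k=3: c = 82+8 = 90
p=5,k=4: c = 90+9 = 99
p=5,k=5: c = 99+10 = 109
p=5,k=6: c = 109+11 = 120

120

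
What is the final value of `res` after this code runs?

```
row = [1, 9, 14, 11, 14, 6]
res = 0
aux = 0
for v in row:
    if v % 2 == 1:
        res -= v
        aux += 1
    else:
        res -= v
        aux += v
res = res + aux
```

-18

v=1: odd, res = 0-1 = -1; aux=1
v=9: odd, res = (-1)-9 = -10; aux=2
v=14: not odd, res = (-10)-14 = -24; aux=16
v=11: odd, res = (-24)-11 = -35; aux=17
v=14: not odd, res = (-35)-14 = -49; aux=31
v=6: not odd, res = (-49)-6 = -55; aux=37
res+aux = (-55)+37 = -18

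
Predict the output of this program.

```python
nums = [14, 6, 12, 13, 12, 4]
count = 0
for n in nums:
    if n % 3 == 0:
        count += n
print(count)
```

30

n=14: not %3==0
n=6: %3==0, count = 0+6 = 6
n=12: %3==0, count = 6+12 = 18
n=13: not %3==0
n=12: %3==0, count = 18+12 = 30
n=4: not %3==0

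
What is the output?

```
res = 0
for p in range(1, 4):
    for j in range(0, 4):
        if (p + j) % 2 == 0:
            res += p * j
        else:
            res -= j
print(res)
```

p=1,j=0: odd sum, res = 0-0 = 0
p=1,j=1: even sum, res = 0+1 = 1
p=1,j=2: odd sum, res = 1-2 = -1
p=1,j=3: even sum, res = (-1)+3 = 2
p=2,j=0: even sum, res = 2+0 = 2
p=2,j=1: odd sum, res = 2-1 = 1
p=2,j=2: even sum, res = 1+4 = 5
p=2,j=3: odd sum, res = 5-3 = 2
p=3,j=0: odd sum, res = 2-0 = 2
p=3,j=1: even sum, res = 2+3 = 5
p=3,j=2: odd sum, res = 5-2 = 3
p=3,j=3: even sum, res = 3+9 = 12

12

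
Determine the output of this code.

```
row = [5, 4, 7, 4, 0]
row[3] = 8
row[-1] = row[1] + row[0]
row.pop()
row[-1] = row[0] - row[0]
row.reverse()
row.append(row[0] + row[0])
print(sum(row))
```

row[3] = 8 → [5, 4, 7, 8, 0]
row[-1] = row[1]+row[0] = 4+5 = 9 → [5, 4, 7, 8, 9]
pop() removes 9 → [5, 4, 7, 8]
row[-1] = row[0]-row[0] = 5-5 = 0 → [5, 4, 7, 0]
reverse → [0, 7, 4, 5]
append row[0]+row[0] = 0+0 = 0 → [0, 7, 4, 5, 0]
sum = 16

16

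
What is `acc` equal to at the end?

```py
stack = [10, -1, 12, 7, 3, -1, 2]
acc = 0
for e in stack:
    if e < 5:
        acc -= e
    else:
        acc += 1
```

e=10: not <5, acc = 0+1 = 1
e=-1: <5, acc = 1-(-1) = 2
e=12: not <5, acc = 2+1 = 3
e=7: not <5, acc = 3+1 = 4
e=3: <5, acc = 4-3 = 1
e=-1: <5, acc = 1-(-1) = 2
e=2: <5, acc = 2-2 = 0

0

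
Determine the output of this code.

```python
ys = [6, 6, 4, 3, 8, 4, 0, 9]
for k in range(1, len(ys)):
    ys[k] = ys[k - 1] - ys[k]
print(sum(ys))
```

k=1: ys[1] = 6-6 = 0 → [6, 0, 4, 3, 8, 4, 0, 9]
k=2: ys[2] = 0-4 = -4 → [6, 0, -4, 3, 8, 4, 0, 9]
k=3: ys[3] = (-4)-3 = -7 → [6, 0, -4, -7, 8, 4, 0, 9]
k=4: ys[4] = (-7)-8 = -15 → [6, 0, -4, -7, -15, 4, 0, 9]
k=5: ys[5] = (-15)-4 = -19 → [6, 0, -4, -7, -15, -19, 0, 9]
k=6: ys[6] = (-19)-0 = -19 → [6, 0, -4, -7, -15, -19, -19, 9]
k=7: ys[7] = (-19)-9 = -28 → [6, 0, -4, -7, -15, -19, -19, -28]
sum = -86

-86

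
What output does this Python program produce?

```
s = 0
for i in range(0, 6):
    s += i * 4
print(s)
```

60

i=0: s = 0+0*4 = 0
i=1: s = 0+1*4 = 4
i=2: s = 4+2*4 = 12
i=3: s = 12+3*4 = 24
i=4: s = 24+4*4 = 40
i=5: s = 40+5*4 = 60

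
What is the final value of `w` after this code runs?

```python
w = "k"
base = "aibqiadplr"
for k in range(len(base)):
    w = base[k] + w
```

'rlpdaiqbiak'

k=0: prepend 'a' → 'ak'
k=1: prepend 'i' → 'iak'
k=2: prepend 'b' → 'biak'
k=3: prepend 'q' → 'qbiak'
k=4: prepend 'i' → 'iqbiak'
k=5: prepend 'a' → 'aiqbiak'
k=6: prepend 'd' → 'daiqbiak'
k=7: prepend 'p' → 'pdaiqbiak'
k=8: prepend 'l' → 'lpdaiqbiak'
k=9: prepend 'r' → 'rlpdaiqbiak'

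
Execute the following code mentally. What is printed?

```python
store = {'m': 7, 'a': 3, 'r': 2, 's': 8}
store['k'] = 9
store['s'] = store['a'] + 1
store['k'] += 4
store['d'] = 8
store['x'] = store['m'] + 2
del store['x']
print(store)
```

store['k'] = 9 → {'m': 7, 'a': 3, 'r': 2, 's': 8, 'k': 9}
store['s'] = store['a']+1 = 4 → {'m': 7, 'a': 3, 'r': 2, 's': 4, 'k': 9}
store['k'] = 9+4 = 13 → {'m': 7, 'a': 3, 'r': 2, 's': 4, 'k': 13}
store['d'] = 8 → {'m': 7, 'a': 3, 'r': 2, 's': 4, 'k': 13, 'd': 8}
store['x'] = store['m']+2 = 9 → {'m': 7, 'a': 3, 'r': 2, 's': 4, 'k': 13, 'd': 8, 'x': 9}
del 'x' → {'m': 7, 'a': 3, 'r': 2, 's': 4, 'k': 13, 'd': 8}

{'m': 7, 'a': 3, 'r': 2, 's': 4, 'k': 13, 'd': 8}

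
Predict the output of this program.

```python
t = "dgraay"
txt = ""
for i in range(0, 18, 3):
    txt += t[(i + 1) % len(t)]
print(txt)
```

i=0: add t[1]='g' → 'g'
i=3: add t[4]='a' → 'ga'
i=6: add t[1]='g' → 'gag'
i=9: add t[4]='a' → 'gaga'
i=12: add t[1]='g' → 'gagag'
i=15: add t[4]='a' → 'gagaga'

gagaga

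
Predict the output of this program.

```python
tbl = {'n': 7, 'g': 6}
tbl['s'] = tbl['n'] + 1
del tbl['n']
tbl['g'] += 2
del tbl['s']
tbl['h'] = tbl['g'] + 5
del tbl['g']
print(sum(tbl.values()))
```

tbl['s'] = tbl['n']+1 = 8 → {'n': 7, 'g': 6, 's': 8}
del 'n' → {'g': 6, 's': 8}
tbl['g'] = 6+2 = 8 → {'g': 8, 's': 8}
del 's' → {'g': 8}
tbl['h'] = tbl['g']+5 = 13 → {'g': 8, 'h': 13}
del 'g' → {'h': 13}
sum of values = 13

13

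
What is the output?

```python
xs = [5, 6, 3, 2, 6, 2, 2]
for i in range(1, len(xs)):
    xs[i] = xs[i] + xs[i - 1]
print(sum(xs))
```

118

i=1: xs[1] = 6+5 = 11 → [5, 11, 3, 2, 6, 2, 2]
i=2: xs[2] = 3+11 = 14 → [5, 11, 14, 2, 6, 2, 2]
i=3: xs[3] = 2+14 = 16 → [5, 11, 14, 16, 6, 2, 2]
i=4: xs[4] = 6+16 = 22 → [5, 11, 14, 16, 22, 2, 2]
i=5: xs[5] = 2+22 = 24 → [5, 11, 14, 16, 22, 24, 2]
i=6: xs[6] = 2+24 = 26 → [5, 11, 14, 16, 22, 24, 26]
sum = 118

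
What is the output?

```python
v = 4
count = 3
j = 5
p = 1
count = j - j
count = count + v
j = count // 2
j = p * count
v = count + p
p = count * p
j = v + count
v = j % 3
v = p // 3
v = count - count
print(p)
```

4

count = 5-5 = 0
count = 0+4 = 4
j = 4//2 = 2
j = 1*4 = 4
v = 4+1 = 5
p = 4*1 = 4
j = 5+4 = 9
v = 9%3 = 0
v = 4//3 = 1
v = 4-4 = 0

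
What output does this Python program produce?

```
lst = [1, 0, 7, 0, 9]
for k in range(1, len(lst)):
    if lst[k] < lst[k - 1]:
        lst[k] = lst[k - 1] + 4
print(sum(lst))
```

39

k=1: 0<1, lst[1] = 1+4 = 5 → [1, 5, 7, 0, 9]
k=2: 7>=5, unchanged → [1, 5, 7, 0, 9]
k=3: 0<7, lst[3] = 7+4 = 11 → [1, 5, 7, 11, 9]
k=4: 9<11, lst[4] = 11+4 = 15 → [1, 5, 7, 11, 15]
sum = 39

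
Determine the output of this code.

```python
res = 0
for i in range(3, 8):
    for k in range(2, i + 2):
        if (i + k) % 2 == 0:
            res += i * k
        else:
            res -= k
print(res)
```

189

i=3,k=2: odd sum, res = 0-2 = -2
i=3,k=3: even sum, res = (-2)+9 = 7
i=3,k=4: odd sum, res = 7-4 = 3
i=4,k=2: even sum, res = 3+8 = 11
i=4,k=3: odd sum, res = 11-3 = 8
i=4,k=4: even sum, res = 8+16 = 24
i=4,k=5: odd sum, res = 24-5 = 19
i=5,k=2: odd sum, res = 19-2 = 17
i=5,k=3: even sum, res = 17+15 = 32
i=5,k=4: odd sum, res = 32-4 = 28
i=5,k=5: even sum, res = 28+25 = 53
i=5,k=6: odd sum, res = 53-6 = 47
i=6,k=2: even sum, res = 47+12 = 59
i=6,k=3: odd sum, res = 59-3 = 56
i=6,k=4: even sum, res = 56+24 = 80
i=6,k=5: odd sum, res = 80-5 = 75
i=6,k=6: even sum, res = 75+36 = 111
i=6,k=7: odd sum, res = 111-7 = 104
i=7,k=2: odd sum, res = 104-2 = 102
i=7,k=3: even sum, res = 102+21 = 123
i=7,k=4: odd sum, res = 123-4 = 119
i=7,k=5: even sum, res = 119+35 = 154
i=7,k=6: odd sum, res = 154-6 = 148
i=7,k=7: even sum, res = 148+49 = 197
i=7,k=8: odd sum, res = 197-8 = 189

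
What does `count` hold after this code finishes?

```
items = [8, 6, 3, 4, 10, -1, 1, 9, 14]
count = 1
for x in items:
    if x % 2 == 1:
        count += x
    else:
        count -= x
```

x=8: not odd, count = 1-8 = -7
x=6: not odd, count = (-7)-6 = -13
x=3: odd, count = (-13)+3 = -10
x=4: not odd, count = (-10)-4 = -14
x=10: not odd, count = (-14)-10 = -24
x=-1: odd, count = (-24)+(-1) = -25
x=1: odd, count = (-25)+1 = -24
x=9: odd, count = (-24)+9 = -15
x=14: not odd, count = (-15)-14 = -29

-29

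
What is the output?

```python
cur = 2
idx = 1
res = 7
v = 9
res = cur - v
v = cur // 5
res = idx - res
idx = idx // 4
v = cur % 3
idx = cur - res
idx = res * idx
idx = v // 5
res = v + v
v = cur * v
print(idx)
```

0

res = 2-9 = -7
v = 2//5 = 0
res = 1-(-7) = 8
idx = 1//4 = 0
v = 2%3 = 2
idx = 2-8 = -6
idx = 8*(-6) = -48
idx = 2//5 = 0
res = 2+2 = 4
v = 2*2 = 4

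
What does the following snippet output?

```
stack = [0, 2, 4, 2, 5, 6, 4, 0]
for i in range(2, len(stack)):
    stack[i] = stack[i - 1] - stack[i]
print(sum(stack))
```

i=2: stack[2] = 2-4 = -2 → [0, 2, -2, 2, 5, 6, 4, 0]
i=3: stack[3] = (-2)-2 = -4 → [0, 2, -2, -4, 5, 6, 4, 0]
i=4: stack[4] = (-4)-5 = -9 → [0, 2, -2, -4, -9, 6, 4, 0]
i=5: stack[5] = (-9)-6 = -15 → [0, 2, -2, -4, -9, -15, 4, 0]
i=6: stack[6] = (-15)-4 = -19 → [0, 2, -2, -4, -9, -15, -19, 0]
i=7: stack[7] = (-19)-0 = -19 → [0, 2, -2, -4, -9, -15, -19, -19]
sum = -66

-66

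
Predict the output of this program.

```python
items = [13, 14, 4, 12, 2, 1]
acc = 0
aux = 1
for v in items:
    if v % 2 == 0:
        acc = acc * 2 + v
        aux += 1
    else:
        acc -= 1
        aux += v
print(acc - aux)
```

118

v=13: not even, acc = 0-1 = -1; aux=14
v=14: even, acc = (-1)*2+14 = 12; aux=15
v=4: even, acc = 12*2+4 = 28; aux=16
v=12: even, acc = 28*2+12 = 68; aux=17
v=2: even, acc = 68*2+2 = 138; aux=18
v=1: not even, acc = 138-1 = 137; aux=19
acc-aux = 137-19 = 118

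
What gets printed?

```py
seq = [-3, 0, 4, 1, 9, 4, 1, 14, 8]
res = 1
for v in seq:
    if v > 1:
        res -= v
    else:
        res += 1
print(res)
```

-34

v=-3: not >1, res = 1+1 = 2
v=0: not >1, res = 2+1 = 3
v=4: >1, res = 3-4 = -1
v=1: not >1, res = (-1)+1 = 0
v=9: >1, res = 0-9 = -9
v=4: >1, res = (-9)-4 = -13
v=1: not >1, res = (-13)+1 = -12
v=14: >1, res = (-12)-14 = -26
v=8: >1, res = (-26)-8 = -34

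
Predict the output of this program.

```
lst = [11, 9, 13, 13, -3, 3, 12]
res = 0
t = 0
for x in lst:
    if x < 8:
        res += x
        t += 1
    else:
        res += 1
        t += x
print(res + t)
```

65

x=11: not <8, res = 0+1 = 1; t=11
x=9: not <8, res = 1+1 = 2; t=20
x=13: not <8, res = 2+1 = 3; t=33
x=13: not <8, res = 3+1 = 4; t=46
x=-3: <8, res = 4+(-3) = 1; t=47
x=3: <8, res = 1+3 = 4; t=48
x=12: not <8, res = 4+1 = 5; t=60
res+t = 5+60 = 65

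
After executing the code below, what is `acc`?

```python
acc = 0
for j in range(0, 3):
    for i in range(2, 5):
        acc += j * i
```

27

j=0,i=2: acc = 0+0 = 0
j=0,i=3: acc = 0+0 = 0
j=0,i=4: acc = 0+0 = 0
j=1,i=2: acc = 0+2 = 2
j=1,i=3: acc = 2+3 = 5
j=1,i=4: acc = 5+4 = 9
j=2,i=2: acc = 9+4 = 13
j=2,i=3: acc = 13+6 = 19
j=2,i=4: acc = 19+8 = 27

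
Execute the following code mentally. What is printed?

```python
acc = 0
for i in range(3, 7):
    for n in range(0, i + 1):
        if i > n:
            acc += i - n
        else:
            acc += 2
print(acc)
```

i=3,n=0: 3>0, acc = 0+3 = 3
i=3,n=1: 3>1, acc = 3+2 = 5
i=3,n=2: 3>2, acc = 5+1 = 6
i=3,n=3: not 3>3, acc = 6+2 = 8
i=4,n=0: 4>0, acc = 8+4 = 12
i=4,n=1: 4>1, acc = 12+3 = 15
i=4,n=2: 4>2, acc = 15+2 = 17
i=4,n=3: 4>3, acc = 17+1 = 18
i=4,n=4: not 4>4, acc = 18+2 = 20
i=5,n=0: 5>0, acc = 20+5 = 25
i=5,n=1: 5>1, acc = 25+4 = 29
i=5,n=2: 5>2, acc = 29+3 = 32
i=5,n=3: 5>3, acc = 32+2 = 34
i=5,n=4: 5>4, acc = 34+1 = 35
i=5,n=5: not 5>5, acc = 35+2 = 37
i=6,n=0: 6>0, acc = 37+6 = 43
i=6,n=1: 6>1, acc = 43+5 = 48
i=6,n=2: 6>2, acc = 48+4 = 52
i=6,n=3: 6>3, acc = 52+3 = 55
i=6,n=4: 6>4, acc = 55+2 = 57
i=6,n=5: 6>5, acc = 57+1 = 58
i=6,n=6: not 6>6, acc = 58+2 = 60

60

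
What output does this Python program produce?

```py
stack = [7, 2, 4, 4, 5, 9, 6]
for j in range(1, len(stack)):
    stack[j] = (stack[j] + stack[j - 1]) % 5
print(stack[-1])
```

j=1: stack[1] = (2+7)%5 = 4 → [7, 4, 4, 4, 5, 9, 6]
j=2: stack[2] = (4+4)%5 = 3 → [7, 4, 3, 4, 5, 9, 6]
j=3: stack[3] = (4+3)%5 = 2 → [7, 4, 3, 2, 5, 9, 6]
j=4: stack[4] = (5+2)%5 = 2 → [7, 4, 3, 2, 2, 9, 6]
j=5: stack[5] = (9+2)%5 = 1 → [7, 4, 3, 2, 2, 1, 6]
j=6: stack[6] = (6+1)%5 = 2 → [7, 4, 3, 2, 2, 1, 2]

2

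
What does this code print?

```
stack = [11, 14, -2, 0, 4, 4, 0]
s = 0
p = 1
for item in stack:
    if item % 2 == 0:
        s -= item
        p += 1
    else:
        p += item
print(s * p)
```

item=11: not even; p=12
item=14: even, s = 0-14 = -14; p=13
item=-2: even, s = (-14)-(-2) = -12; p=14
item=0: even, s = (-12)-0 = -12; p=15
item=4: even, s = (-12)-4 = -16; p=16
item=4: even, s = (-16)-4 = -20; p=17
item=0: even, s = (-20)-0 = -20; p=18
s*p = (-20)*18 = -360

-360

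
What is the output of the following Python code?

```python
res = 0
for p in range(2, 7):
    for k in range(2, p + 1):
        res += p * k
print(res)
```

p=2,k=2: res = 0+4 = 4
p=3,k=2: res = 4+6 = 10
p=3,k=3: res = 10+9 = 19
p=4,k=2: res = 19+8 = 27
p=4,k=3: res = 27+12 = 39
p=4,k=4: res = 39+16 = 55
p=5,k=2: res = 55+10 = 65
p=5,k=3: res = 65+15 = 80
p=5,k=4: res = 80+20 = 100
p=5,k=5: res = 100+25 = 125
p=6,k=2: res = 125+12 = 137
p=6,k=3: res = 137+18 = 155
p=6,k=4: res = 155+24 = 179
p=6,k=5: res = 179+30 = 209
p=6,k=6: res = 209+36 = 245

245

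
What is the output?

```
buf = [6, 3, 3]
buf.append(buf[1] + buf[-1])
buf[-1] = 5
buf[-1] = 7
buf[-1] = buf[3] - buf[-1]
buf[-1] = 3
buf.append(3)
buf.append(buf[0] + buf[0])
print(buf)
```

append buf[1]+buf[-1] = 3+3 = 6 → [6, 3, 3, 6]
buf[-1] = 5 → [6, 3, 3, 5]
buf[-1] = 7 → [6, 3, 3, 7]
buf[-1] = buf[3]-buf[-1] = 7-7 = 0 → [6, 3, 3, 0]
buf[-1] = 3 → [6, 3, 3, 3]
append 3 → [6, 3, 3, 3, 3]
append buf[0]+buf[0] = 6+6 = 12 → [6, 3, 3, 3, 3, 12]

[6, 3, 3, 3, 3, 12]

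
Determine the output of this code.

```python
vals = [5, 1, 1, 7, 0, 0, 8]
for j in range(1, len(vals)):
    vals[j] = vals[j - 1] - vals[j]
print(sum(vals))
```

-12

j=1: vals[1] = 5-1 = 4 → [5, 4, 1, 7, 0, 0, 8]
j=2: vals[2] = 4-1 = 3 → [5, 4, 3, 7, 0, 0, 8]
j=3: vals[3] = 3-7 = -4 → [5, 4, 3, -4, 0, 0, 8]
j=4: vals[4] = (-4)-0 = -4 → [5, 4, 3, -4, -4, 0, 8]
j=5: vals[5] = (-4)-0 = -4 → [5, 4, 3, -4, -4, -4, 8]
j=6: vals[6] = (-4)-8 = -12 → [5, 4, 3, -4, -4, -4, -12]
sum = -12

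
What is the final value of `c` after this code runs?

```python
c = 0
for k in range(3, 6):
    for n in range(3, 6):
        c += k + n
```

72

k=3,n=3: c = 0+6 = 6
k=3,n=4: c = 6+7 = 13
k=3,n=5: c = 13+8 = 21
k=4,n=3: c = 21+7 = 28
k=4,n=4: c = 28+8 = 36
k=4,n=5: c = 36+9 = 45
k=5,n=3: c = 45+8 = 53
k=5,n=4: c = 53+9 = 62
k=5,n=5: c = 62+10 = 72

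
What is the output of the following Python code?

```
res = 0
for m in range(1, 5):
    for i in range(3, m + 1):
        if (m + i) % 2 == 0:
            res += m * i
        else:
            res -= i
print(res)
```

m=3,i=3: even sum, res = 0+9 = 9
m=4,i=3: odd sum, res = 9-3 = 6
m=4,i=4: even sum, res = 6+16 = 22

22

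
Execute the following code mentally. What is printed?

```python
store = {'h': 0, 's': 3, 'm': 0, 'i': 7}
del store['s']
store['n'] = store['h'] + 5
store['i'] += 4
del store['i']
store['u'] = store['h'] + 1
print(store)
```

{'h': 0, 'm': 0, 'n': 5, 'u': 1}

del 's' → {'h': 0, 'm': 0, 'i': 7}
store['n'] = store['h']+5 = 5 → {'h': 0, 'm': 0, 'i': 7, 'n': 5}
store['i'] = 7+4 = 11 → {'h': 0, 'm': 0, 'i': 11, 'n': 5}
del 'i' → {'h': 0, 'm': 0, 'n': 5}
store['u'] = store['h']+1 = 1 → {'h': 0, 'm': 0, 'n': 5, 'u': 1}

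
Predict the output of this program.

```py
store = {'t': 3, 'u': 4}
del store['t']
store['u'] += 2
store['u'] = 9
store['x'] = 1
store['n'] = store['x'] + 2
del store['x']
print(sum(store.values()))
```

12

del 't' → {'u': 4}
store['u'] = 4+2 = 6 → {'u': 6}
store['u'] = 9 → {'u': 9}
store['x'] = 1 → {'u': 9, 'x': 1}
store['n'] = store['x']+2 = 3 → {'u': 9, 'x': 1, 'n': 3}
del 'x' → {'u': 9, 'n': 3}
sum of values = 12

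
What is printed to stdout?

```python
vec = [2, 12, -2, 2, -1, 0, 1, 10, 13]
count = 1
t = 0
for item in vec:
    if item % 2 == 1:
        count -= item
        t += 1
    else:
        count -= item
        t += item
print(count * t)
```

-972

item=2: not odd, count = 1-2 = -1; t=2
item=12: not odd, count = (-1)-12 = -13; t=14
item=-2: not odd, count = (-13)-(-2) = -11; t=12
item=2: not odd, count = (-11)-2 = -13; t=14
item=-1: odd, count = (-13)-(-1) = -12; t=15
item=0: not odd, count = (-12)-0 = -12; t=15
item=1: odd, count = (-12)-1 = -13; t=16
item=10: not odd, count = (-13)-10 = -23; t=26
item=13: odd, count = (-23)-13 = -36; t=27
count*t = (-36)*27 = -972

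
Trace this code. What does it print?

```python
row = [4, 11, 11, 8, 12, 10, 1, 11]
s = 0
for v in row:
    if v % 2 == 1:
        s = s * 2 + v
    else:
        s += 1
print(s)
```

v=4: not odd, s = 0+1 = 1
v=11: odd, s = 1*2+11 = 13
v=11: odd, s = 13*2+11 = 37
v=8: not odd, s = 37+1 = 38
v=12: not odd, s = 38+1 = 39
v=10: not odd, s = 39+1 = 40
v=1: odd, s = 40*2+1 = 81
v=11: odd, s = 81*2+11 = 173

173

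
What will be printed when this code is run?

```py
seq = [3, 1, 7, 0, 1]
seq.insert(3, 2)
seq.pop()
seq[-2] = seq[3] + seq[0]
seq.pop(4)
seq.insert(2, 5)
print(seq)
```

insert 2 at 3 → [3, 1, 7, 2, 0, 1]
pop() removes 1 → [3, 1, 7, 2, 0]
seq[-2] = seq[3]+seq[0] = 2+3 = 5 → [3, 1, 7, 5, 0]
pop(4) removes 0 → [3, 1, 7, 5]
insert 5 at 2 → [3, 1, 5, 7, 5]

[3, 1, 5, 7, 5]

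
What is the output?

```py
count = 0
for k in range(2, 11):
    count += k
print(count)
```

k=2: count = 0+2 = 2
k=3: count = 2+3 = 5
k=4: count = 5+4 = 9
k=5: count = 9+5 = 14
k=6: count = 14+6 = 20
k=7: count = 20+7 = 27
k=8: count = 27+8 = 35
k=9: count = 35+9 = 44
k=10: count = 44+10 = 54

54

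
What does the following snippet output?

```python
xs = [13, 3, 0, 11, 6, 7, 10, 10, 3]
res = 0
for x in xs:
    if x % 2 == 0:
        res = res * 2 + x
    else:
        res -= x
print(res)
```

-321

x=13: not even, res = 0-13 = -13
x=3: not even, res = (-13)-3 = -16
x=0: even, res = (-16)*2+0 = -32
x=11: not even, res = (-32)-11 = -43
x=6: even, res = (-43)*2+6 = -80
x=7: not even, res = (-80)-7 = -87
x=10: even, res = (-87)*2+10 = -164
x=10: even, res = (-164)*2+10 = -318
x=3: not even, res = (-318)-3 = -321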